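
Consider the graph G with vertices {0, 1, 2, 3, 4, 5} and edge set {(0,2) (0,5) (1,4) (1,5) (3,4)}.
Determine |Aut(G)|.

The degree sequence is [2, 2, 1, 1, 2, 2]; the two degree-1 vertices 2 and 3 are the ends of a path, so G = P_6. The only nontrivial automorphism of a path is the end-to-end reflection, so Aut(G) ≅ Z_2.

2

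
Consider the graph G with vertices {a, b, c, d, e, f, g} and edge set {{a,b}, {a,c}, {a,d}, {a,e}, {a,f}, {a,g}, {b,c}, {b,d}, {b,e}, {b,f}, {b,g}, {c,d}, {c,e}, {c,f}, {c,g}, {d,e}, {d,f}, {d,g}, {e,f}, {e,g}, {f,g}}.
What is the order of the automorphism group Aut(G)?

5040

Every vertex has degree 6, so G is the complete graph K_7. Any permutation of the 7 vertices preserves K_7, so Aut(K_7) = S_7 of order 7! = 5040.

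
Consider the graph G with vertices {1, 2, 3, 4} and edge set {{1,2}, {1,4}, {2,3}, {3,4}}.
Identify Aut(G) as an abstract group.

the dihedral group of order 8

G is 2-regular and connected on 4 vertices, i.e. the cycle C_4. C_4 has 4 rotations and 4 reflections, so Aut(C_4) ≅ D_4 of order 8.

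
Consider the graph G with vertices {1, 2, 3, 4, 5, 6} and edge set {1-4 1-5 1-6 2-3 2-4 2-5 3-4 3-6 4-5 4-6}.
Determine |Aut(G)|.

10

Vertex 4 is the unique vertex of degree 5; the remaining 5 vertices each have degree 3 and induce a cycle, so G is the wheel on 6 vertices with hub 4. Every automorphism fixes the hub and acts on the rim 5-cycle, so Aut(G) ≅ Aut(C_5) = D_5 of order 10.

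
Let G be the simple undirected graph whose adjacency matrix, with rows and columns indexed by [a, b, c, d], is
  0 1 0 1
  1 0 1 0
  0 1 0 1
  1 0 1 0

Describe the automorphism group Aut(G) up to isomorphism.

S_2 ≀ Z_2

G is 2-regular and bipartite with parts {b, d} and {a, c} (each part is independent and every cross-pair is an edge), so G = K_{2,2}. Aut(K_{2,2}) is the wreath product S_2 ≀ Z_2: permute within each part, then optionally swap the parts; |Aut| = 2·(2!)² = 8.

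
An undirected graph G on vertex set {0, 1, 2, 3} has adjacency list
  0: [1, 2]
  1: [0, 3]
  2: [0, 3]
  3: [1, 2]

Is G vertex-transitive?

G is 2-regular and bipartite on 2^2 = 4 vertices with girth 4; it is the hypercube graph Q_2. The symmetry group of the 2-cube is the hyperoctahedral group B_2 = Z_2 ≀ S_2, of order 2^2·2! = 8. This group acts transitively on the 4 vertices.

Yes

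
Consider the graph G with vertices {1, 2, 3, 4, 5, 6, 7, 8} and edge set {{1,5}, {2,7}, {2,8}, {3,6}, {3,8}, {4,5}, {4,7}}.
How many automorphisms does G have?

2

The degree sequence is [1, 2, 2, 2, 2, 1, 2, 2]; the two degree-1 vertices 1 and 6 are the ends of a path, so G = P_8. A path has exactly one nontrivial symmetry — reversal — giving Aut(G) of order 2.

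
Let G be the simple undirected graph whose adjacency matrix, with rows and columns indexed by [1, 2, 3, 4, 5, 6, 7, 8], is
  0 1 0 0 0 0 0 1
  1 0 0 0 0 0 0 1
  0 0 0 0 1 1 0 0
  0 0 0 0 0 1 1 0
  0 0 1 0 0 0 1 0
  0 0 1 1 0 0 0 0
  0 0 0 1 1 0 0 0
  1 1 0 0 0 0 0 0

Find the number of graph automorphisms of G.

G has two connected components, {3, 4, 5, 6, 7} and {1, 2, 8}; each is 2-regular, so G = C_5 ⊔ C_3. The components are non-isomorphic (different sizes), so Aut(G) = Aut(C_5) × Aut(C_3) = D_5 × D_3 of order 10·6 = 60.

60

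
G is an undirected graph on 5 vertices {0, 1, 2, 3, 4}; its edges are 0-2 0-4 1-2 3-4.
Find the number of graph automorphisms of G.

The degree sequence is [2, 1, 2, 1, 2]; the two degree-1 vertices 1 and 3 are the ends of a path, so G = P_5. The only nontrivial automorphism of a path is the end-to-end reflection, so Aut(G) ≅ Z_2.

2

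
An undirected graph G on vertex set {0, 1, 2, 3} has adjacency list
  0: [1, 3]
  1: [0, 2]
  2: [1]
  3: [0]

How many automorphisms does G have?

The degree sequence is [2, 2, 1, 1]; the two degree-1 vertices 2 and 3 are the ends of a path, so G = P_4. A path has exactly one nontrivial symmetry — reversal — giving Aut(G) of order 2.

2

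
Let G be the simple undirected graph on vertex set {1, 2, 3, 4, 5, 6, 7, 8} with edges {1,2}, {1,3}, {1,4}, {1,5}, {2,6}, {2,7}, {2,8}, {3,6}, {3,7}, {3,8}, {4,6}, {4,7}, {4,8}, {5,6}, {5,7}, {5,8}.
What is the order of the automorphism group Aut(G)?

G is 4-regular and bipartite with parts {1, 6, 7, 8} and {2, 3, 4, 5} (each part is independent and every cross-pair is an edge), so G = K_{4,4}. Aut(K_{4,4}) is the wreath product S_4 ≀ Z_2: permute within each part, then optionally swap the parts; |Aut| = 2·(4!)² = 1152.

1152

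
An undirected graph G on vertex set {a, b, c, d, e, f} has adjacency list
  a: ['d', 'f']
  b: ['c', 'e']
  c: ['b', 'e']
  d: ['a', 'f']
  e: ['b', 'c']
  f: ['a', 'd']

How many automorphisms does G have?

72

G has two connected components, {b, c, e} and {a, d, f}; each is 2-regular, so G = C_3 ⊔ C_3. With two isomorphic components, Aut(G) = Aut(C_3) ≀ S_2 = (D_3 × D_3) ⋊ Z_2: permute each cycle by D_3, then optionally swap the two cycles. Order 2·(2·3)² = 72.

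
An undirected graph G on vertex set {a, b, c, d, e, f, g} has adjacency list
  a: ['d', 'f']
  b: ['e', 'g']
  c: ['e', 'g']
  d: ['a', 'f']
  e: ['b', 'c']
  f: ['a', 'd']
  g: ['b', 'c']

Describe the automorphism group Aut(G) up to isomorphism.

G has two connected components, {b, c, e, g} and {a, d, f}; each is 2-regular, so G = C_4 ⊔ C_3. No automorphism exchanges components of different sizes, hence Aut(G) is the direct product D_3 × D_4, order 48.

D_3 × D_4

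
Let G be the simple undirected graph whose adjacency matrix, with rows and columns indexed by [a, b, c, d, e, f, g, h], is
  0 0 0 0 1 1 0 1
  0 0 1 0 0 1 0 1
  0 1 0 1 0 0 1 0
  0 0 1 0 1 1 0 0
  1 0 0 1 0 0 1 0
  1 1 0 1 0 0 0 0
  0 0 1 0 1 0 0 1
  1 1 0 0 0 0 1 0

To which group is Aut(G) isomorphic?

G is 3-regular and bipartite on 2^3 = 8 vertices with girth 4; it is the hypercube graph Q_3. Aut(Q_3) consists of the signed permutations of the 3 coordinate axes: 3! permutations times 2^3 sign flips, so |Aut| = 2^3·3! = 48.

Z_2^3 ⋊ S_3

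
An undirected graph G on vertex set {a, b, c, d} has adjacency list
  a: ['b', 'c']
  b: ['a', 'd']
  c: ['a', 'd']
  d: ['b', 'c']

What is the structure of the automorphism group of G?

Z_2^2 ⋊ S_2

G is 2-regular and bipartite on 2^2 = 4 vertices with girth 4; it is the hypercube graph Q_2. The symmetry group of the 2-cube is the hyperoctahedral group B_2 = Z_2 ≀ S_2, of order 2^2·2! = 8.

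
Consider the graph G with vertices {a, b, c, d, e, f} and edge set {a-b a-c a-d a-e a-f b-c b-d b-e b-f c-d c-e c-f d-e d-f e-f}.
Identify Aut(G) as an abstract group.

All 6 vertices are pairwise adjacent: G = K_6. Every bijection on the vertex set is an automorphism of K_6; hence Aut(K_6) ≅ S_6, order 720.

the symmetric group on 6 letters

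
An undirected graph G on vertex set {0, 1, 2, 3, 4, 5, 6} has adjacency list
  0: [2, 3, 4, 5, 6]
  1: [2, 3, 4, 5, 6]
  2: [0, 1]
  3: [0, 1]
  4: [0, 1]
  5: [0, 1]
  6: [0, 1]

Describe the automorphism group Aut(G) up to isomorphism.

S_2 × S_5

The vertices split by degree into {0, 1} (degree 5) and {2, 3, 4, 5, 6} (degree 2); every edge runs between the two parts, so G is the complete bipartite graph K_{2,5}. Automorphisms preserve the bipartition setwise (since the parts differ in size) and act as S_2 × S_5 within it; |Aut| = 240.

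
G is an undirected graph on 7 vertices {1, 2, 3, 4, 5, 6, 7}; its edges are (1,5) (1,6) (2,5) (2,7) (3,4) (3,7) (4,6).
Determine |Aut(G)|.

Every vertex has degree 2 and the graph is connected, so G is the 7-cycle C_7. The automorphisms of the 7-cycle are exactly the symmetries of a regular 7-gon: the dihedral group D_7, |D_7| = 14.

14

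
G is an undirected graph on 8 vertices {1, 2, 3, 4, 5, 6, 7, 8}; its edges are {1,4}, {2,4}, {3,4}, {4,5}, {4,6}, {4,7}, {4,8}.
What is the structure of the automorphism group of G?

Vertex 4 has degree 7 and every other vertex has degree 1, so G is the star K_{1,7} with centre 4. The 7 leaves are pairwise interchangeable while the centre is fixed, giving Aut(G) = S_7.

S_7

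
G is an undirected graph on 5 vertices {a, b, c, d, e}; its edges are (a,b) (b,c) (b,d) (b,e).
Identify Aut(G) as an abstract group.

Vertex b has degree 4 and every other vertex has degree 1, so G is the star K_{1,4} with centre b. The 4 leaves are pairwise interchangeable while the centre is fixed, giving Aut(G) = S_4.

the symmetric group on 4 letters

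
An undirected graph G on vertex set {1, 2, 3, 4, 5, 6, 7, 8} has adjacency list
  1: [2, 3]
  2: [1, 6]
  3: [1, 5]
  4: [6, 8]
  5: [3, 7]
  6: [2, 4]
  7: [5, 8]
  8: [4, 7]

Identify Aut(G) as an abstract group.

D_8

Every vertex has degree 2 and the graph is connected, so G is the 8-cycle C_8. C_8 has 8 rotations and 8 reflections, so Aut(C_8) ≅ D_8 of order 16.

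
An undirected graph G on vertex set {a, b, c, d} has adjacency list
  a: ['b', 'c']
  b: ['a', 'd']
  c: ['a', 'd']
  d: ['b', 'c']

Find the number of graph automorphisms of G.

8

G is 2-regular and bipartite on 2^2 = 4 vertices with girth 4; it is the hypercube graph Q_2. The symmetry group of the 2-cube is the hyperoctahedral group B_2 = Z_2 ≀ S_2, of order 2^2·2! = 8.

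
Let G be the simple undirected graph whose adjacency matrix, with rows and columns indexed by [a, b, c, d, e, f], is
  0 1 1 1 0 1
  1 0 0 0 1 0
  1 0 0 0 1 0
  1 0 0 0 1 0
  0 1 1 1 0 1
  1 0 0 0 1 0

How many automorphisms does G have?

48

The vertices split by degree into {a, e} (degree 4) and {b, c, d, f} (degree 2); every edge runs between the two parts, so G is the complete bipartite graph K_{2,4}. Automorphisms preserve the bipartition setwise (since the parts differ in size) and act as S_4 × S_2 within it; |Aut| = 48.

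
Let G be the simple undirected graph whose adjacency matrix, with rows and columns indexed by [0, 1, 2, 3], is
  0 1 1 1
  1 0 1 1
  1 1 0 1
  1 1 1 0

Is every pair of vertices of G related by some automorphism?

All 4 vertices are pairwise adjacent: G = K_4. Every bijection on the vertex set is an automorphism of K_4; hence Aut(K_4) ≅ S_4, order 24. Under this action every vertex can be carried to every other, so G is vertex-transitive.

Yes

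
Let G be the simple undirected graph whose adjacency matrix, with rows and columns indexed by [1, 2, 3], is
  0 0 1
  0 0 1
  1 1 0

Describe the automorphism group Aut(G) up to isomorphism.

The degree sequence is [1, 1, 2]; the two degree-1 vertices 1 and 2 are the ends of a path, so G = P_3. A path has exactly one nontrivial symmetry — reversal — giving Aut(G) of order 2.

Z_2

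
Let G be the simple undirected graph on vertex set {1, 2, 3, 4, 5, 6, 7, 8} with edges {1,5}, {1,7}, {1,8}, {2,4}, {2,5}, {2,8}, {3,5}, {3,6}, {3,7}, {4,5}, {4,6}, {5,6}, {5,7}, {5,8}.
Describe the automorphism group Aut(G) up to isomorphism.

Vertex 5 is the unique vertex of degree 7; the remaining 7 vertices each have degree 3 and induce a cycle, so G is the wheel on 8 vertices with hub 5. With the hub fixed, the remaining symmetry is that of the rim cycle C_7, giving the dihedral group D_7.

the dihedral group of order 14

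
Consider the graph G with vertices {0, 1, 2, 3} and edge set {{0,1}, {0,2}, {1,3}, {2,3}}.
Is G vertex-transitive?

Every vertex has degree 2 and the graph is connected, so G is the 4-cycle C_4. The automorphisms of the 4-cycle are exactly the symmetries of a regular 4-gon: the dihedral group D_4, |D_4| = 8. Under this action every vertex can be carried to every other, so G is vertex-transitive.

Yes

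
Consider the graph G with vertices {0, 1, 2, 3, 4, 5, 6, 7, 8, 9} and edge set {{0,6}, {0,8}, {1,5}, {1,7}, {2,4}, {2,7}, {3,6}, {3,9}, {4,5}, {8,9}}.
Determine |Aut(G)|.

G has two connected components, {0, 3, 6, 8, 9} and {1, 2, 4, 5, 7}; each is 2-regular, so G = C_5 ⊔ C_5. Aut of a disjoint union of two copies of C_5 is the wreath product D_5 ≀ Z_2, of order 2·10² = 200.

200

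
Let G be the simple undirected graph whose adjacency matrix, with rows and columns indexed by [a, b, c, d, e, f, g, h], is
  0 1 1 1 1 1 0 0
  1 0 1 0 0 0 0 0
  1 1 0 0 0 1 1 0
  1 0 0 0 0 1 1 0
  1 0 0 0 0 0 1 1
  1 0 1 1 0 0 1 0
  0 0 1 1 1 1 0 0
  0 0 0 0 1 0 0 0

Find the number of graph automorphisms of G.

1

Degrees alone do not determine every vertex (e.g. c and f both have degree 4), but their neighbour-degree multisets differ: N(c) has degrees [2, 4, 4, 5] while N(f) has degrees [3, 4, 4, 5]. Repeating this refinement separates all vertices, so the only automorphism is the identity.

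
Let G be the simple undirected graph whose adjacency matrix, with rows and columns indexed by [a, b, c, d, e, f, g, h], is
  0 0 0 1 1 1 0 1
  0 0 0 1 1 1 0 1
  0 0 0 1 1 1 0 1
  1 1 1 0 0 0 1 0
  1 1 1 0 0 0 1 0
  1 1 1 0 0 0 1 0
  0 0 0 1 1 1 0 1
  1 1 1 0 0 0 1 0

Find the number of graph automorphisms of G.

G is 4-regular and bipartite with parts {a, b, c, g} and {d, e, f, h} (each part is independent and every cross-pair is an edge), so G = K_{4,4}. Each part can be permuted independently (S_4 × S_4) and the two equal-size parts can also be swapped, giving (S_4 × S_4) ⋊ Z_2 of order 2·(4!)² = 1152.

1152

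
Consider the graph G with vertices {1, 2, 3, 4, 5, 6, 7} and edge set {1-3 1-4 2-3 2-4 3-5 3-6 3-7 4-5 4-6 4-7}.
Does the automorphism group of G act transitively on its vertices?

No

Automorphisms preserve degree, but G has vertices of degree 2 and vertices of degree 5; no automorphism maps one to the other, so G is not vertex-transitive.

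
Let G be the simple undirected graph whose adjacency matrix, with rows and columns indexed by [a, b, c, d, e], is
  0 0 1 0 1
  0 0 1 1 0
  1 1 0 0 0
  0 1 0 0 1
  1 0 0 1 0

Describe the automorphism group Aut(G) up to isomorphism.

D_5

G is 2-regular and connected on 5 vertices, i.e. the cycle C_5. C_5 has 5 rotations and 5 reflections, so Aut(C_5) ≅ D_5 of order 10.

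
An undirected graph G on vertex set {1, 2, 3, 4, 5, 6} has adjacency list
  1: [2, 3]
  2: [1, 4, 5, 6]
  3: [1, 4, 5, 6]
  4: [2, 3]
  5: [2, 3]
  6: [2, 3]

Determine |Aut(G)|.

The vertices split by degree into {2, 3} (degree 4) and {1, 4, 5, 6} (degree 2); every edge runs between the two parts, so G is the complete bipartite graph K_{2,4}. The parts have unequal sizes, so no automorphism swaps them; each part is permuted independently, giving S_4 × S_2 of order 4!·2! = 48.

48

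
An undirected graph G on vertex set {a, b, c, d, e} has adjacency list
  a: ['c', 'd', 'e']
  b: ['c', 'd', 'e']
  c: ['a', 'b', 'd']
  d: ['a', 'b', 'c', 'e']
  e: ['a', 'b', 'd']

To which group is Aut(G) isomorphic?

Vertex d is the unique vertex of degree 4; the remaining 4 vertices each have degree 3 and induce a cycle, so G is the wheel on 5 vertices with hub d. With the hub fixed, the remaining symmetry is that of the rim cycle C_4, giving the dihedral group D_4.

the dihedral group of order 8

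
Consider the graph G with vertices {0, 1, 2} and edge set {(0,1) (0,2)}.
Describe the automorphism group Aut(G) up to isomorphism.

The degree sequence is [2, 1, 1]; the two degree-1 vertices 1 and 2 are the ends of a path, so G = P_3. A path has exactly one nontrivial symmetry — reversal — giving Aut(G) of order 2.

the cyclic group of order 2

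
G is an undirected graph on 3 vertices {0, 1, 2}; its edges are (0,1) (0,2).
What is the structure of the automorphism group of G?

The degree sequence is [2, 1, 1]; the two degree-1 vertices 1 and 2 are the ends of a path, so G = P_3. A path has exactly one nontrivial symmetry — reversal — giving Aut(G) of order 2.

the cyclic group of order 2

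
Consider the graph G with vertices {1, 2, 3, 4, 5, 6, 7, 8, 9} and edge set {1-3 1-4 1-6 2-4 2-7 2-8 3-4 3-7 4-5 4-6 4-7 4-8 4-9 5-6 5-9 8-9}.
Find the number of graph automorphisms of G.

Vertex 4 is the unique vertex of degree 8; the remaining 8 vertices each have degree 3 and induce a cycle, so G is the wheel on 9 vertices with hub 4. With the hub fixed, the remaining symmetry is that of the rim cycle C_8, giving the dihedral group D_8.

16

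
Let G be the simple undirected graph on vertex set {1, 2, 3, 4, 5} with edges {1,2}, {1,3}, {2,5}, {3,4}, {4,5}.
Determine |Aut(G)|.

10

G is 2-regular and connected on 5 vertices, i.e. the cycle C_5. C_5 has 5 rotations and 5 reflections, so Aut(C_5) ≅ D_5 of order 10.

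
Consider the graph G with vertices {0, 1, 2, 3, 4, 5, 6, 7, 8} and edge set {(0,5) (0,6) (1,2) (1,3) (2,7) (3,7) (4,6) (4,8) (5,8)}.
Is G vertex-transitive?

G has two connected components, {0, 4, 5, 6, 8} and {1, 2, 3, 7}; each is 2-regular, so G = C_5 ⊔ C_4. The orbit of 0 under Aut(G) is {0, 4, 5, 6, 8}, which does not contain 1, so G is not vertex-transitive.

No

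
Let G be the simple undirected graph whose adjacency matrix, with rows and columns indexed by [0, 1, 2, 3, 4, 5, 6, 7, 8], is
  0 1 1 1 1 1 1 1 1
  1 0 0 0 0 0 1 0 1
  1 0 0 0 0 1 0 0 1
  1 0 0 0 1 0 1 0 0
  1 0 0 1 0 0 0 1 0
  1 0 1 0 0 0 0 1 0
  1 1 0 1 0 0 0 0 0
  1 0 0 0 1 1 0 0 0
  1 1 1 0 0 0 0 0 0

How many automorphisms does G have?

Vertex 0 is the unique vertex of degree 8; the remaining 8 vertices each have degree 3 and induce a cycle, so G is the wheel on 9 vertices with hub 0. With the hub fixed, the remaining symmetry is that of the rim cycle C_8, giving the dihedral group D_8.

16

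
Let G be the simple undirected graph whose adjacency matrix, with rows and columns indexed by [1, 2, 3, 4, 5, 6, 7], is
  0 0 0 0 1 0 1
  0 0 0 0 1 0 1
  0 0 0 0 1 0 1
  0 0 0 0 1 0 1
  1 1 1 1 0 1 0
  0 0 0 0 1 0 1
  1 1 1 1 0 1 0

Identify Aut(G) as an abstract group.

S_2 × S_5

The vertices split by degree into {5, 7} (degree 5) and {1, 2, 3, 4, 6} (degree 2); every edge runs between the two parts, so G is the complete bipartite graph K_{2,5}. The parts have unequal sizes, so no automorphism swaps them; each part is permuted independently, giving S_2 × S_5 of order 2!·5! = 240.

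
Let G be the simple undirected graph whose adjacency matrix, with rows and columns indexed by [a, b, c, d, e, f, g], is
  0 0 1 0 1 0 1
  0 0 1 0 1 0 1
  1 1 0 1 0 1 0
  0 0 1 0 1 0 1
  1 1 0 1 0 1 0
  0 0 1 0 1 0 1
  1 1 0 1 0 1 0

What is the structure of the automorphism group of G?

S_4 × S_3

The vertices split by degree into {c, e, g} (degree 4) and {a, b, d, f} (degree 3); every edge runs between the two parts, so G is the complete bipartite graph K_{3,4}. The parts have unequal sizes, so no automorphism swaps them; each part is permuted independently, giving S_4 × S_3 of order 4!·3! = 144.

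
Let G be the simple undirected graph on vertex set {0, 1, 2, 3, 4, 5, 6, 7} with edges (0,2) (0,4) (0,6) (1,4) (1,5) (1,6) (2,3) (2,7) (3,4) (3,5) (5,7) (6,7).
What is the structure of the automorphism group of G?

the hyperoctahedral group B_3

G is 3-regular and bipartite on 2^3 = 8 vertices with girth 4; it is the hypercube graph Q_3. The symmetry group of the 3-cube is the hyperoctahedral group B_3 = Z_2 ≀ S_3, of order 2^3·3! = 48.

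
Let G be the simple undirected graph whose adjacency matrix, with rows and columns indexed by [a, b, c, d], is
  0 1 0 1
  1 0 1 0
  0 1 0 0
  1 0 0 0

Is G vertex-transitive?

Automorphisms preserve degree, but G has vertices of degree 1 and vertices of degree 2; no automorphism maps one to the other, so G is not vertex-transitive.

No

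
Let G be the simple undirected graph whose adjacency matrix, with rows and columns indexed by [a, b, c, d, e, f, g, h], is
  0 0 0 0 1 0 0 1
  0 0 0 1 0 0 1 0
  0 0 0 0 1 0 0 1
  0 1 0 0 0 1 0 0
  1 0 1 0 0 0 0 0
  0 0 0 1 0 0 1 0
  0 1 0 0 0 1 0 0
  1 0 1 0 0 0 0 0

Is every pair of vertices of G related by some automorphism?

Yes

G has two connected components, {b, d, f, g} and {a, c, e, h}; each is 2-regular, so G = C_4 ⊔ C_4. Aut of a disjoint union of two copies of C_4 is the wreath product D_4 ≀ Z_2, of order 2·8² = 128. This group acts transitively on the 8 vertices.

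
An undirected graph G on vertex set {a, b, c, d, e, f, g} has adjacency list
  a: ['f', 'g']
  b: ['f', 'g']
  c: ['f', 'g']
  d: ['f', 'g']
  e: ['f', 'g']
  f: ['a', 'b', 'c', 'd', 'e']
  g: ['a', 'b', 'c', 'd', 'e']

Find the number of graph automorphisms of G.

240

The vertices split by degree into {f, g} (degree 5) and {a, b, c, d, e} (degree 2); every edge runs between the two parts, so G is the complete bipartite graph K_{2,5}. The parts have unequal sizes, so no automorphism swaps them; each part is permuted independently, giving S_2 × S_5 of order 2!·5! = 240.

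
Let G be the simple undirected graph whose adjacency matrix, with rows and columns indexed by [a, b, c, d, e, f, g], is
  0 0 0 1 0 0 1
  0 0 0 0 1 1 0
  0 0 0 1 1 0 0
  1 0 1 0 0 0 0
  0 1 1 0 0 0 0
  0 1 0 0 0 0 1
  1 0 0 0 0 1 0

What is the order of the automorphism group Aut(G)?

14

Every vertex has degree 2 and the graph is connected, so G is the 7-cycle C_7. The automorphisms of the 7-cycle are exactly the symmetries of a regular 7-gon: the dihedral group D_7, |D_7| = 14.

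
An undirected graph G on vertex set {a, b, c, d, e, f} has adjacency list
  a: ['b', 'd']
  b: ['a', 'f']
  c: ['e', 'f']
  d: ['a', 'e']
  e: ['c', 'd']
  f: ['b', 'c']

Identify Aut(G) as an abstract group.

G is 2-regular and connected on 6 vertices, i.e. the cycle C_6. The automorphisms of the 6-cycle are exactly the symmetries of a regular 6-gon: the dihedral group D_6, |D_6| = 12.

the dihedral group of order 12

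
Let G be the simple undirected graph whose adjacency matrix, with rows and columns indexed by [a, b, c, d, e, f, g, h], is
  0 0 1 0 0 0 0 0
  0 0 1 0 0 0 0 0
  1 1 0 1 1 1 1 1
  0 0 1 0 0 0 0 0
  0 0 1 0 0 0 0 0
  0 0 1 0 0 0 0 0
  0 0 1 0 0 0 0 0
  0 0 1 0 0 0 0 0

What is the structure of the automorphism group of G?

Vertex c has degree 7 and every other vertex has degree 1, so G is the star K_{1,7} with centre c. The 7 leaves are pairwise interchangeable while the centre is fixed, giving Aut(G) = S_7.

S_7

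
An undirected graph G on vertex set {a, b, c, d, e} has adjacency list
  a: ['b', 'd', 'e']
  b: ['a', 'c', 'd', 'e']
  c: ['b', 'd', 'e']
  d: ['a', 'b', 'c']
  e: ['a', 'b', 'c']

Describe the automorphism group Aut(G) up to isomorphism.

Vertex b is the unique vertex of degree 4; the remaining 4 vertices each have degree 3 and induce a cycle, so G is the wheel on 5 vertices with hub b. Every automorphism fixes the hub and acts on the rim 4-cycle, so Aut(G) ≅ Aut(C_4) = D_4 of order 8.

the dihedral group of order 8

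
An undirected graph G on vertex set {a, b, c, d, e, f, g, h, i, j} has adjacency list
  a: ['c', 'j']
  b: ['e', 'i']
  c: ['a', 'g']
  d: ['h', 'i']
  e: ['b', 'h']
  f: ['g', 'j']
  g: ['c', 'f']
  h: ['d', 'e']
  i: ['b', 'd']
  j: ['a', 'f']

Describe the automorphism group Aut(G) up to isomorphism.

G has two connected components, {a, c, f, g, j} and {b, d, e, h, i}; each is 2-regular, so G = C_5 ⊔ C_5. With two isomorphic components, Aut(G) = Aut(C_5) ≀ S_2 = (D_5 × D_5) ⋊ Z_2: permute each cycle by D_5, then optionally swap the two cycles. Order 2·(2·5)² = 200.

D_5 ≀ Z_2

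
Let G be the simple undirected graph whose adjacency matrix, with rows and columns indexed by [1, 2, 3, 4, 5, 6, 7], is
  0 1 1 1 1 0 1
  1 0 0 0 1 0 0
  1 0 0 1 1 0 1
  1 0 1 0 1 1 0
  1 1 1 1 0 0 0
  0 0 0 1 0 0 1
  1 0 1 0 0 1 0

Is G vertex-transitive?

Vertex 1 is the only vertex of degree 5, so every automorphism fixes it; G is not vertex-transitive.

No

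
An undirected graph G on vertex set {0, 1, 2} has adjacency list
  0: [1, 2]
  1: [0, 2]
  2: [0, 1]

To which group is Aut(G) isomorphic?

S_3

Every vertex has degree 2, so G is the complete graph K_3. Every bijection on the vertex set is an automorphism of K_3; hence Aut(K_3) ≅ S_3, order 6.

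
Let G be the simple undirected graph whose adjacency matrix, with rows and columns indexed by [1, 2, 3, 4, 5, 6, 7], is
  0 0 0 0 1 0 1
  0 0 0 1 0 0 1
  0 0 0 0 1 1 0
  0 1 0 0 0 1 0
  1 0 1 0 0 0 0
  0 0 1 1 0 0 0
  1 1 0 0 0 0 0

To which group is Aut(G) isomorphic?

Every vertex has degree 2 and the graph is connected, so G is the 7-cycle C_7. The automorphisms of the 7-cycle are exactly the symmetries of a regular 7-gon: the dihedral group D_7, |D_7| = 14.

the dihedral group of order 14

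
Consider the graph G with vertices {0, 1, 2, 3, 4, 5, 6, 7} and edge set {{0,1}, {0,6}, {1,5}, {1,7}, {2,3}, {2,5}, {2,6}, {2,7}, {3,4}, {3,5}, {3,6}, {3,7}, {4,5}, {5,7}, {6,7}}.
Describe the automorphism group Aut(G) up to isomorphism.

Degrees alone do not determine every vertex (e.g. 0 and 4 both have degree 2), but their neighbour-degree multisets differ: N(0) has degrees [3, 4] while N(4) has degrees [5, 5]. Repeating this refinement separates all vertices, so the only automorphism is the identity.

1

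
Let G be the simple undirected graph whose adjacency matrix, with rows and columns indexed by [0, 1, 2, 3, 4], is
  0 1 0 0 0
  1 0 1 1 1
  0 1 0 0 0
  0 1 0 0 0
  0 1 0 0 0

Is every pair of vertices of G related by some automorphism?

No

Vertex 1 is the only vertex of degree 4, so every automorphism fixes it; G is not vertex-transitive.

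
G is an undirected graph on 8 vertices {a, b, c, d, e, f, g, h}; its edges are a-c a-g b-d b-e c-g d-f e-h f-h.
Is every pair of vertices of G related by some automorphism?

No

G has two connected components, {b, d, e, f, h} and {a, c, g}; each is 2-regular, so G = C_5 ⊔ C_3. The orbit of a under Aut(G) is {a, c, g}, which does not contain b, so G is not vertex-transitive.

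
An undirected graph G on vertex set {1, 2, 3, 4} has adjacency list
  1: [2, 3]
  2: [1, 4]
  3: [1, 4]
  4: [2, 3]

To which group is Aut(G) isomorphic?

G is 2-regular and bipartite with parts {2, 3} and {1, 4} (each part is independent and every cross-pair is an edge), so G = K_{2,2}. Each part can be permuted independently (S_2 × S_2) and the two equal-size parts can also be swapped, giving (S_2 × S_2) ⋊ Z_2 of order 2·(2!)² = 8.

S_2 ≀ Z_2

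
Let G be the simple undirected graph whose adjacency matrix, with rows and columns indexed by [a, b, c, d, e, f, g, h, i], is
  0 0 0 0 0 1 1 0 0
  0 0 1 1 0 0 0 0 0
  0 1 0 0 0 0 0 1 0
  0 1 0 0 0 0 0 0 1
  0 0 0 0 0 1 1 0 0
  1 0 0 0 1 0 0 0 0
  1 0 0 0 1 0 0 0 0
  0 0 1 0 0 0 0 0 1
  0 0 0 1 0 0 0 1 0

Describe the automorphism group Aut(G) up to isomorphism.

D_5 × D_4

G has two connected components, {b, c, d, h, i} and {a, e, f, g}; each is 2-regular, so G = C_5 ⊔ C_4. The components are non-isomorphic (different sizes), so Aut(G) = Aut(C_5) × Aut(C_4) = D_5 × D_4 of order 10·8 = 80.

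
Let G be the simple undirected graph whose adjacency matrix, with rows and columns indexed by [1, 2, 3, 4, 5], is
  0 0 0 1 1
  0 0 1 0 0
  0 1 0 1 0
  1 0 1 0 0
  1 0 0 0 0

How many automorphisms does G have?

2

The degree sequence is [2, 1, 2, 2, 1]; the two degree-1 vertices 2 and 5 are the ends of a path, so G = P_5. A path has exactly one nontrivial symmetry — reversal — giving Aut(G) of order 2.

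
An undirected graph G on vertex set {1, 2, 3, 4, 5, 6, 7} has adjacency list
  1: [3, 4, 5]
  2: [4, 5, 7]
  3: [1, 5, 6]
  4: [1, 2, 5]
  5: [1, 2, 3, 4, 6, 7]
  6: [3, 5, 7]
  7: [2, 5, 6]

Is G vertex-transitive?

No

Vertex 5 is the only vertex of degree 6, so every automorphism fixes it; G is not vertex-transitive.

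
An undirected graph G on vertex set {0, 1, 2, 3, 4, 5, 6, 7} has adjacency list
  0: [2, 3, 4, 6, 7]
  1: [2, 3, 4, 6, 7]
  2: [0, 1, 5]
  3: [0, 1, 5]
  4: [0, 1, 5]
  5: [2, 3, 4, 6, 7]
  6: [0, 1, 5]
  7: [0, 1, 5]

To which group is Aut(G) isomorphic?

S_5 × S_3

The vertices split by degree into {0, 1, 5} (degree 5) and {2, 3, 4, 6, 7} (degree 3); every edge runs between the two parts, so G is the complete bipartite graph K_{3,5}. The parts have unequal sizes, so no automorphism swaps them; each part is permuted independently, giving S_5 × S_3 of order 5!·3! = 720.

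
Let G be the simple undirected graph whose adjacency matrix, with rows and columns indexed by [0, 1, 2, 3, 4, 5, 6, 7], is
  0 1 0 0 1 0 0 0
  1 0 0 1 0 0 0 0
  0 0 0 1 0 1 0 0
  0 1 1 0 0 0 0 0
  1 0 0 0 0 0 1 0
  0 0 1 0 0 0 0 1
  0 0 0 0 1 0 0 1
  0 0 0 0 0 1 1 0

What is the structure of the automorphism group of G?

G is 2-regular and connected on 8 vertices, i.e. the cycle C_8. C_8 has 8 rotations and 8 reflections, so Aut(C_8) ≅ D_8 of order 16.

the dihedral group of order 16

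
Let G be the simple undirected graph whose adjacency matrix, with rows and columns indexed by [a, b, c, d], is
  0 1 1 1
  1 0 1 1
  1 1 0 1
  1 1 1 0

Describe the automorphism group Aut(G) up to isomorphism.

the symmetric group on 4 letters

Every vertex has degree 3, so G is the complete graph K_4. Every bijection on the vertex set is an automorphism of K_4; hence Aut(K_4) ≅ S_4, order 24.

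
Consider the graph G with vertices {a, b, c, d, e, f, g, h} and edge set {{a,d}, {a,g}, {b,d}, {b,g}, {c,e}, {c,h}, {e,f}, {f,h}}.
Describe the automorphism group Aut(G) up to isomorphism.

G has two connected components, {c, e, f, h} and {a, b, d, g}; each is 2-regular, so G = C_4 ⊔ C_4. With two isomorphic components, Aut(G) = Aut(C_4) ≀ S_2 = (D_4 × D_4) ⋊ Z_2: permute each cycle by D_4, then optionally swap the two cycles. Order 2·(2·4)² = 128.

(D_4 × D_4) ⋊ Z_2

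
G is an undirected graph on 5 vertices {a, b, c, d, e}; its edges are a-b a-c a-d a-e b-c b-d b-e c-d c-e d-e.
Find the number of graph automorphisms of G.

120

All 5 vertices are pairwise adjacent: G = K_5. Every bijection on the vertex set is an automorphism of K_5; hence Aut(K_5) ≅ S_5, order 120.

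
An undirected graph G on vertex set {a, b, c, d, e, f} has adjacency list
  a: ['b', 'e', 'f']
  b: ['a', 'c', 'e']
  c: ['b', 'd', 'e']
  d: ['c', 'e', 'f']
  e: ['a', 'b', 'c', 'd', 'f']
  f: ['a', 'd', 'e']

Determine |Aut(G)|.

10

Vertex e is the unique vertex of degree 5; the remaining 5 vertices each have degree 3 and induce a cycle, so G is the wheel on 6 vertices with hub e. Every automorphism fixes the hub and acts on the rim 5-cycle, so Aut(G) ≅ Aut(C_5) = D_5 of order 10.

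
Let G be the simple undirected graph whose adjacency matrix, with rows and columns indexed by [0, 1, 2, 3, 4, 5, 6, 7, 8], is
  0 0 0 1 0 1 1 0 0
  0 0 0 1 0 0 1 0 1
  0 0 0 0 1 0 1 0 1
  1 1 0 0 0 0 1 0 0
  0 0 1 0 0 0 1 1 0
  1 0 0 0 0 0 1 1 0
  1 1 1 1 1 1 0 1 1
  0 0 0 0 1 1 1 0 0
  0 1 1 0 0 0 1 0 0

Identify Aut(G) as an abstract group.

Vertex 6 is the unique vertex of degree 8; the remaining 8 vertices each have degree 3 and induce a cycle, so G is the wheel on 9 vertices with hub 6. With the hub fixed, the remaining symmetry is that of the rim cycle C_8, giving the dihedral group D_8.

the dihedral group of order 16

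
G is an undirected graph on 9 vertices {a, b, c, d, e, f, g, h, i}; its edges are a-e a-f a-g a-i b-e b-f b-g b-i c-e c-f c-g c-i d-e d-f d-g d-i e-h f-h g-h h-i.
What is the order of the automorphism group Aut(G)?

The vertices split by degree into {e, f, g, i} (degree 5) and {a, b, c, d, h} (degree 4); every edge runs between the two parts, so G is the complete bipartite graph K_{4,5}. Automorphisms preserve the bipartition setwise (since the parts differ in size) and act as S_5 × S_4 within it; |Aut| = 2880.

2880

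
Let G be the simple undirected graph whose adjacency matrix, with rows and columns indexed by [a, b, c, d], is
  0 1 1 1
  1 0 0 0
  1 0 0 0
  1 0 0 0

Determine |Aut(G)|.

6

Vertex a has degree 3 and every other vertex has degree 1, so G is the star K_{1,3} with centre a. The 3 leaves are pairwise interchangeable while the centre is fixed, giving Aut(G) = S_3.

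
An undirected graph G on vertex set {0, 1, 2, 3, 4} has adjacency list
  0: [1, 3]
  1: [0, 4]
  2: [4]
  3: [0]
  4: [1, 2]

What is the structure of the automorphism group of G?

the cyclic group of order 2

The degree sequence is [2, 2, 1, 1, 2]; the two degree-1 vertices 2 and 3 are the ends of a path, so G = P_5. A path has exactly one nontrivial symmetry — reversal — giving Aut(G) of order 2.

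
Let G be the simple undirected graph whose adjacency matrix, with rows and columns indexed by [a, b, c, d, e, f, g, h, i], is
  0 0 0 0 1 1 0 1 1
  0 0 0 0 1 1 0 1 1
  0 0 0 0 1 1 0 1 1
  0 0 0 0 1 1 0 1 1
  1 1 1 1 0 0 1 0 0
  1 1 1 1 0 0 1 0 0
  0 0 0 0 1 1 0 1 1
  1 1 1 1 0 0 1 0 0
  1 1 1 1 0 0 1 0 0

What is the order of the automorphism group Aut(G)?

The vertices split by degree into {e, f, h, i} (degree 5) and {a, b, c, d, g} (degree 4); every edge runs between the two parts, so G is the complete bipartite graph K_{4,5}. Automorphisms preserve the bipartition setwise (since the parts differ in size) and act as S_4 × S_5 within it; |Aut| = 2880.

2880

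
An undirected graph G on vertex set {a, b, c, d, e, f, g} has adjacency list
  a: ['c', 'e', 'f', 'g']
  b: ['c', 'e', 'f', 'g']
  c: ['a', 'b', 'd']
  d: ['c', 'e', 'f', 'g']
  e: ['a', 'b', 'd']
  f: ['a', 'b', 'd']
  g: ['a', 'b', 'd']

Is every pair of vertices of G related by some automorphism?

Automorphisms preserve degree, but G has vertices of degree 3 and vertices of degree 4; no automorphism maps one to the other, so G is not vertex-transitive.

No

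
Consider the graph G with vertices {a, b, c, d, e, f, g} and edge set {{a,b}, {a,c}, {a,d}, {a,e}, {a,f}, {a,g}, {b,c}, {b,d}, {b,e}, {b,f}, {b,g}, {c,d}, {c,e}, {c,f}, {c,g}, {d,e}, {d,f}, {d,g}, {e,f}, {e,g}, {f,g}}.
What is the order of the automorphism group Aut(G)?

Every vertex has degree 6, so G is the complete graph K_7. Any permutation of the 7 vertices preserves K_7, so Aut(K_7) = S_7 of order 7! = 5040.

5040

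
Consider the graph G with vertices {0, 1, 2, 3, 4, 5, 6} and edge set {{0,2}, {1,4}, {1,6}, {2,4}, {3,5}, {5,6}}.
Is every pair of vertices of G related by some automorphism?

No

Automorphisms preserve degree, but G has vertices of degree 1 and vertices of degree 2; no automorphism maps one to the other, so G is not vertex-transitive.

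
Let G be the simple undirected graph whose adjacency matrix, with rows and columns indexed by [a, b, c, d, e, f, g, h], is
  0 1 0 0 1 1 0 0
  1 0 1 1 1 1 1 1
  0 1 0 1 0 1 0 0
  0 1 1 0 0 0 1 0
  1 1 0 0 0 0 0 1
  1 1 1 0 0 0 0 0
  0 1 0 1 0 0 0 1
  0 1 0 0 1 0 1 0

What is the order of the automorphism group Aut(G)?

Vertex b is the unique vertex of degree 7; the remaining 7 vertices each have degree 3 and induce a cycle, so G is the wheel on 8 vertices with hub b. Every automorphism fixes the hub and acts on the rim 7-cycle, so Aut(G) ≅ Aut(C_7) = D_7 of order 14.

14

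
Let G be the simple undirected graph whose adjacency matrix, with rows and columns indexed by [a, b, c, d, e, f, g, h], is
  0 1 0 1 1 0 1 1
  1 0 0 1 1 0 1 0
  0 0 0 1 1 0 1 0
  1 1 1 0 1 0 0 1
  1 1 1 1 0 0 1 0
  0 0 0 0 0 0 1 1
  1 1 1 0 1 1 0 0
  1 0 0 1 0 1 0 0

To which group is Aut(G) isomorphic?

The degree sequence is [5, 4, 3, 5, 5, 2, 5, 3]. Checking the degree-preserving permutations of the vertex set shows that none except the identity preserves every edge, so Aut(G) is trivial.

{e}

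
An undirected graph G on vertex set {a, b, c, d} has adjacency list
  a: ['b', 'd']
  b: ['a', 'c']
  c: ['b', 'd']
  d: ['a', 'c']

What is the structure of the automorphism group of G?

D_4

G is 2-regular and connected on 4 vertices, i.e. the cycle C_4. The automorphisms of the 4-cycle are exactly the symmetries of a regular 4-gon: the dihedral group D_4, |D_4| = 8.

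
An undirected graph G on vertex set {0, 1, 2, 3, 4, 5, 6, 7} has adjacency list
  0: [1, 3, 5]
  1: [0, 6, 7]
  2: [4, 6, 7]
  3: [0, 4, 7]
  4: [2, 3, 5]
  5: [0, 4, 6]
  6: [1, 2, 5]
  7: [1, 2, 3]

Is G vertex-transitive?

Yes

G is 3-regular and bipartite on 2^3 = 8 vertices with girth 4; it is the hypercube graph Q_3. Aut(Q_3) consists of the signed permutations of the 3 coordinate axes: 3! permutations times 2^3 sign flips, so |Aut| = 2^3·3! = 48. This group acts transitively on the 8 vertices.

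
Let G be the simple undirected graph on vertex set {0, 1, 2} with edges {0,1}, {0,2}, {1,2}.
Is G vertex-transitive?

All 3 vertices are pairwise adjacent: G = K_3. Every bijection on the vertex set is an automorphism of K_3; hence Aut(K_3) ≅ S_3, order 6. Under this action every vertex can be carried to every other, so G is vertex-transitive.

Yes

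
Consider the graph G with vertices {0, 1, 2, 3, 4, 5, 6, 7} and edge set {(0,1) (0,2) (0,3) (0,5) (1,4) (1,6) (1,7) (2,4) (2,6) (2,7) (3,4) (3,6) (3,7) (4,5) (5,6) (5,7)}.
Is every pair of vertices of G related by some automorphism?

Yes

G is 4-regular and bipartite with parts {1, 2, 3, 5} and {0, 4, 6, 7} (each part is independent and every cross-pair is an edge), so G = K_{4,4}. Each part can be permuted independently (S_4 × S_4) and the two equal-size parts can also be swapped, giving (S_4 × S_4) ⋊ Z_2 of order 2·(4!)² = 1152. This group acts transitively on the 8 vertices.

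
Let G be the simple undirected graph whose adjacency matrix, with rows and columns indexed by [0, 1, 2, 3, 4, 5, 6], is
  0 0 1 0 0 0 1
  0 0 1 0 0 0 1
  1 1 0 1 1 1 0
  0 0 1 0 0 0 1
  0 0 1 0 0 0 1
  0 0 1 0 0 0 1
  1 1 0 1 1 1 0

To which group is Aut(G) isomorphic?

S_2 × S_5

The vertices split by degree into {2, 6} (degree 5) and {0, 1, 3, 4, 5} (degree 2); every edge runs between the two parts, so G is the complete bipartite graph K_{2,5}. Automorphisms preserve the bipartition setwise (since the parts differ in size) and act as S_2 × S_5 within it; |Aut| = 240.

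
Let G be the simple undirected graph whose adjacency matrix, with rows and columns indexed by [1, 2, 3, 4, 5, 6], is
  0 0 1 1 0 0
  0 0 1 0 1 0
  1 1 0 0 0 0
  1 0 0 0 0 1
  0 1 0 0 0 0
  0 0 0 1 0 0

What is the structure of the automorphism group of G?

Z_2

The degree sequence is [2, 2, 2, 2, 1, 1]; the two degree-1 vertices 5 and 6 are the ends of a path, so G = P_6. The only nontrivial automorphism of a path is the end-to-end reflection, so Aut(G) ≅ Z_2.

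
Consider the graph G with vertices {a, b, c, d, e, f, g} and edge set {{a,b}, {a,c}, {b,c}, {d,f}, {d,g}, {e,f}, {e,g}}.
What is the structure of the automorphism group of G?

G has two connected components, {d, e, f, g} and {a, b, c}; each is 2-regular, so G = C_4 ⊔ C_3. The components are non-isomorphic (different sizes), so Aut(G) = Aut(C_3) × Aut(C_4) = D_3 × D_4 of order 6·8 = 48.

D_3 × D_4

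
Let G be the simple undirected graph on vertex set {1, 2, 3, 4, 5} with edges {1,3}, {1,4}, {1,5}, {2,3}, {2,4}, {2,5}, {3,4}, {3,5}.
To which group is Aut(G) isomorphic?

Vertex 3 is the unique vertex of degree 4; the remaining 4 vertices each have degree 3 and induce a cycle, so G is the wheel on 5 vertices with hub 3. With the hub fixed, the remaining symmetry is that of the rim cycle C_4, giving the dihedral group D_4.

D_4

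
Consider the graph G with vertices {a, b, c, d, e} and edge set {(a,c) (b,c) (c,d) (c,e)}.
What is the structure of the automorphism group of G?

S_4

Vertex c has degree 4 and every other vertex has degree 1, so G is the star K_{1,4} with centre c. The 4 leaves are pairwise interchangeable while the centre is fixed, giving Aut(G) = S_4.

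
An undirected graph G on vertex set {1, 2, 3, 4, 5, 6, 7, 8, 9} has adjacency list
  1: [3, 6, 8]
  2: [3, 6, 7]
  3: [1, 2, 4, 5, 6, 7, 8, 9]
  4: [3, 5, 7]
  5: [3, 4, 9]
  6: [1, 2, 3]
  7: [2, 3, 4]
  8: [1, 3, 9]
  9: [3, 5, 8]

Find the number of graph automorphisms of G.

Vertex 3 is the unique vertex of degree 8; the remaining 8 vertices each have degree 3 and induce a cycle, so G is the wheel on 9 vertices with hub 3. Every automorphism fixes the hub and acts on the rim 8-cycle, so Aut(G) ≅ Aut(C_8) = D_8 of order 16.

16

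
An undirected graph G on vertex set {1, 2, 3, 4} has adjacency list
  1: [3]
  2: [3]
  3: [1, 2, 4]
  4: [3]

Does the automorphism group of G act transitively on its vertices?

No

Vertex 3 is the only vertex of degree 3, so every automorphism fixes it; G is not vertex-transitive.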